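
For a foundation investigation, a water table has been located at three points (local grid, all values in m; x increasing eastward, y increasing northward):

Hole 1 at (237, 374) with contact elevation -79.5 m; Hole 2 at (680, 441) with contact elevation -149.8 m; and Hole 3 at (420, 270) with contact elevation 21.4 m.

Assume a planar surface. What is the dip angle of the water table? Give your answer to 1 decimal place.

44.6°

Let the plane be z = a·x + b·y + c.
Hole 2−Hole 1: 443a + 67b = −70.3;  Hole 3−Hole 1: 183a − 104b = 100.9.
Solving gives a = −0.00944, b = −0.98681.
Gradient magnitude |∇z| = √(a² + b²) = √(0.00009 + 0.97379) = 0.98686.
True dip = arctan(0.98686) = 44.6°, dipping toward N (azimuth ≈ 001°).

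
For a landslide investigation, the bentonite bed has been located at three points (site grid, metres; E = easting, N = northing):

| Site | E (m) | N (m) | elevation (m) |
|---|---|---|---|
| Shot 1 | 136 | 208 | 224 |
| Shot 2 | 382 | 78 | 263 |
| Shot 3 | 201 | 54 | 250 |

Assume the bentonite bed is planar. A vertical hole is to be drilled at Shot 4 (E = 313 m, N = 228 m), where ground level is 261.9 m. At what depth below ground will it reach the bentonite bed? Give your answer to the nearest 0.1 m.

24.7 m

Let the plane be z = a·E + b·N + c.
Shot 2−Shot 1: 246a − 130b = 39;  Shot 3−Shot 1: 65a − 154b = 26.
Solving gives a = 0.08922, b = −0.13117.
Then c = 224 − a·136 − b·208 = 239.15.
At (313, 228): z_contact = 27.92 − 29.91 + 239.15 = 237.17 m.
Depth below ground = 261.9 − 237.17 = 24.7 m.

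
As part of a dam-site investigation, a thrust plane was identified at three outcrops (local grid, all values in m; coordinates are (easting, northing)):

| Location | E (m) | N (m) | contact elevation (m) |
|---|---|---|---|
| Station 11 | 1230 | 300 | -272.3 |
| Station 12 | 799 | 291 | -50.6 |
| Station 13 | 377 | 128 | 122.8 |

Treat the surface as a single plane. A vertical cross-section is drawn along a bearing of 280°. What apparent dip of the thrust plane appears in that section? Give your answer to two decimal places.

29.32°

Let the plane be z = a·E + b·N + c.
Station 12−Station 11: −431a − 9b = 221.7;  Station 13−Station 11: −853a − 172b = 395.1.
Solving gives a = −0.52030, b = 0.28323.
Unit vector along 280° is (sin 280°, cos 280°) = (-0.9848, 0.1736).
Slope in that direction = a·(-0.9848) + b·(0.1736) = 0.56158.
Apparent dip = arctan|0.56158| = 29.32° (true dip is 30.6°, so apparent ≤ true as expected).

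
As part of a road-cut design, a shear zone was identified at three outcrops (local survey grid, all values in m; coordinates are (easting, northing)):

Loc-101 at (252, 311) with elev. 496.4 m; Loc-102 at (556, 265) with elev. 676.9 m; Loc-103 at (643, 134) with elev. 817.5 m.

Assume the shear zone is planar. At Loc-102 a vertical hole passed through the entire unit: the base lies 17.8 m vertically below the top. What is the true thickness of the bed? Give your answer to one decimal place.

Two edge vectors: Loc-101→Loc-102 = (304, -46, 180.5), Loc-101→Loc-103 = (391, -177, 321.1).
Normal n = (Loc-101→Loc-102) × (Loc-101→Loc-103) = (17177.9, -27038.9, -35822).
So ∂z/∂E = −n_x/n_z = 0.47953 and ∂z/∂N = −n_y/n_z = −0.75481.
|∇z| = √(a²+b²) = 0.89426, so dip δ = arctan(0.89426) = 41.80°.
True thickness = vertical thickness × cos δ = 17.8 × cos 41.80° = 13.3 m.

13.3 m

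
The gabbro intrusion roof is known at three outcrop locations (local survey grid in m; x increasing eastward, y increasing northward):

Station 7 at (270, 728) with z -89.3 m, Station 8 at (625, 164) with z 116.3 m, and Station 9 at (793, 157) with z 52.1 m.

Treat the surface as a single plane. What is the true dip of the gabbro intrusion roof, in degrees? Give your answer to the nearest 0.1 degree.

36.6°

Two edge vectors: Station 7→Station 8 = (355, -564, 205.6), Station 7→Station 9 = (523, -571, 141.4).
Normal n = (Station 7→Station 8) × (Station 7→Station 9) = (37648, 57331.8, 92267).
So ∂z/∂x = −n_x/n_z = −0.40803 and ∂z/∂y = −n_y/n_z = −0.62137.
Gradient magnitude |∇z| = √(a² + b²) = √(0.16649 + 0.38610) = 0.74336.
True dip = arctan(0.74336) = 36.6°, dipping toward NNE (azimuth ≈ 033°).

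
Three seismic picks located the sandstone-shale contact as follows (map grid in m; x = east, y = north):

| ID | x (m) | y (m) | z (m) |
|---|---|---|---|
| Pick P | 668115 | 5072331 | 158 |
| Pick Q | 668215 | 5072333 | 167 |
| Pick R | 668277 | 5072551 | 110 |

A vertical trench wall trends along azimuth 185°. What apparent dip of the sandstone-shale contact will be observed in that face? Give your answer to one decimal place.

15.6°

Let the plane be z = a·x + b·y + c.
Pick Q−Pick P: 100a + 2b = 9;  Pick R−Pick P: 162a + 220b = −48.
Solving gives a = 0.09577, b = −0.28871.
Unit vector along 185° is (sin 185°, cos 185°) = (-0.0872, -0.9962).
Slope in that direction = a·(-0.0872) + b·(-0.9962) = 0.27926.
Apparent dip = arctan|0.27926| = 15.6° (true dip is 16.9°, so apparent ≤ true as expected).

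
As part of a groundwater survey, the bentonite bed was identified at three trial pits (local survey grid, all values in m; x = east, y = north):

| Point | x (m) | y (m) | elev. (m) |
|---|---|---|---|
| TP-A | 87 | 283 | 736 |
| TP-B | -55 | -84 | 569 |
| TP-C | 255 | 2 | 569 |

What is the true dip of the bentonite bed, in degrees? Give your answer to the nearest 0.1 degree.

Let the plane be z = a·x + b·y + c.
TP-B−TP-A: −142a − 367b = −167;  TP-C−TP-A: 168a − 281b = −167.
Solving gives a = −0.14142, b = 0.50976.
Gradient magnitude |∇z| = √(a² + b²) = √(0.02000 + 0.25985) = 0.52901.
True dip = arctan(0.52901) = 27.9°, dipping toward SSE (azimuth ≈ 164°).

27.9°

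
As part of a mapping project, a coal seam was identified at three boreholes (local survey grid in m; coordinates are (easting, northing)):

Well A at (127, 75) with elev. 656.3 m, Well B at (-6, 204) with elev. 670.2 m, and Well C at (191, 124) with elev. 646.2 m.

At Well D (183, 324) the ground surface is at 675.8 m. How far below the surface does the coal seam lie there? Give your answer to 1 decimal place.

34.7 m

Let the plane be z = a·E + b·N + c.
Well B−Well A: −133a + 129b = 13.9;  Well C−Well A: 64a + 49b = −10.1.
Solving gives a = −0.13430, b = −0.03071.
Then c = 656.3 − a·127 − b·75 = 675.66.
At (183, 324): z_contact = −24.58 − 9.95 + 675.66 = 641.13 m.
Depth below ground = 675.8 − 641.13 = 34.7 m.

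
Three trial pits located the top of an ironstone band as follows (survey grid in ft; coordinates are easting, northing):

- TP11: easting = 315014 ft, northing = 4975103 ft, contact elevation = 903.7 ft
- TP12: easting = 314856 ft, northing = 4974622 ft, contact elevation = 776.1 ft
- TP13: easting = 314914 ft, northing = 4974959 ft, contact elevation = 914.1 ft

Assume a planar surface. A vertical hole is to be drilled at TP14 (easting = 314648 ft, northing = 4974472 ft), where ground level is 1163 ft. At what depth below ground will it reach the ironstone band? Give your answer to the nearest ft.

280 ft

Let the plane be z = a·easting + b·northing + c.
TP12−TP11: −158a − 481b = −127.6;  TP13−TP11: −100a − 144b = 10.4.
Solving gives a = −0.92223450, b = 0.56821840.
Then c = 903.7 − a·315014 − b·4975103 = −2535524.59.
At (314648, 4974472): z_contact = −290179.2 + 2826586.5 − 2535524.59 = 882.7 ft.
Depth below ground = 1163 − 882.7 = 280 ft.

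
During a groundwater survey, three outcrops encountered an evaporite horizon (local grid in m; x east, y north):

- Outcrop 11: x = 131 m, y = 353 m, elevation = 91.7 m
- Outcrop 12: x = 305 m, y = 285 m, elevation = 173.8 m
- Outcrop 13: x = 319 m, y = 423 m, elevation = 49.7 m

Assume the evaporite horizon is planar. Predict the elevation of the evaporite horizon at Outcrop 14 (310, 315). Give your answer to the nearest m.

147 m

Two edge vectors: Outcrop 11→Outcrop 12 = (174, -68, 82.1), Outcrop 11→Outcrop 13 = (188, 70, -42).
Normal n = (Outcrop 11→Outcrop 12) × (Outcrop 11→Outcrop 13) = (-2891, 22742.8, 24964).
So ∂z/∂x = −n_x/n_z = 0.11581 and ∂z/∂y = −n_y/n_z = −0.91102.
Intercept c from Outcrop 11: 91.7 − 15.17 + 321.59 = 398.12.
At (310, 315): z = 35.9 − 287.0 + 398.12 = 147.0 m.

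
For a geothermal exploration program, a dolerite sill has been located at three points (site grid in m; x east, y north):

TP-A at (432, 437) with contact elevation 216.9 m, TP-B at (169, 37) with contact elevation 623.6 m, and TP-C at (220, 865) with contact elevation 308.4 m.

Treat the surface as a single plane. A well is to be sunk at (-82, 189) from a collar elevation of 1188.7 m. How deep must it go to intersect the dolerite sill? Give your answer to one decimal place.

Two edge vectors: TP-A→TP-B = (-263, -400, 406.7), TP-A→TP-C = (-212, 428, 91.5).
Normal n = (TP-A→TP-B) × (TP-A→TP-C) = (-210667.6, -62155.9, -197364).
So ∂z/∂x = −n_x/n_z = −1.06741 and ∂z/∂y = −n_y/n_z = −0.31493.
Intercept c from TP-A: 216.9 + 461.12 + 137.62 = 815.64.
At (-82, 189): z_contact = 87.53 − 59.52 + 815.64 = 843.65 m.
Depth below ground = 1188.7 − 843.65 = 345.1 m.

345.1 m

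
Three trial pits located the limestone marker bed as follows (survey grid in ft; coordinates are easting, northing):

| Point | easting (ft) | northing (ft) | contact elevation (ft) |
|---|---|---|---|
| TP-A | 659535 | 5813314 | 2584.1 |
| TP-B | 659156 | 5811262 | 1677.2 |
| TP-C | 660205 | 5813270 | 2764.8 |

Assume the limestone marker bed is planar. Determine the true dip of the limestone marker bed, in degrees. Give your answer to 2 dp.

Let the plane be z = a·easting + b·northing + c.
TP-B−TP-A: −379a − 2052b = −906.9;  TP-C−TP-A: 670a − 44b = 180.7.
Solving gives a = 0.29515, b = 0.38745.
Gradient magnitude |∇z| = √(a² + b²) = √(0.08711 + 0.15011) = 0.48706.
True dip = arctan(0.48706) = 25.97°, dipping toward SW (azimuth ≈ 217°).

25.97°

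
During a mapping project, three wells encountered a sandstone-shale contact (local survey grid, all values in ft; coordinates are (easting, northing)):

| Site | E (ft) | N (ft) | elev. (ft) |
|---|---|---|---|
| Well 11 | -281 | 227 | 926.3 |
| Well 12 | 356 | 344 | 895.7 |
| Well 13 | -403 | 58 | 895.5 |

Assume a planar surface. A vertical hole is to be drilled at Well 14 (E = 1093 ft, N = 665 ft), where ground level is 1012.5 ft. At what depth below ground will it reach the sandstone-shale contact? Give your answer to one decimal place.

Let the plane be z = a·E + b·N + c.
Well 12−Well 11: 637a + 117b = −30.6;  Well 13−Well 11: −122a − 169b = −30.8.
Solving gives a = −0.093972, b = 0.250086.
Then c = 926.3 − a·-281 − b·227 = 843.12.
At (1093, 665): z_contact = −102.71 + 166.31 + 843.12 = 906.72 ft.
Depth below ground = 1012.5 − 906.72 = 105.8 ft.

105.8 ft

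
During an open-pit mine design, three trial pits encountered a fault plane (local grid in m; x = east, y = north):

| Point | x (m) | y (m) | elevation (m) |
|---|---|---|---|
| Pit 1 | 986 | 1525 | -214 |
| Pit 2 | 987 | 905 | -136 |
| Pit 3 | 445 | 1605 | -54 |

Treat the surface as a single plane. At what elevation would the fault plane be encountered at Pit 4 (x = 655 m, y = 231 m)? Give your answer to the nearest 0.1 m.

53.5 m

Two edge vectors: Pit 1→Pit 2 = (1, -620, 78), Pit 1→Pit 3 = (-541, 80, 160).
Normal n = (Pit 1→Pit 2) × (Pit 1→Pit 3) = (-105440, -42358, -335340).
So ∂z/∂x = −n_x/n_z = −0.314427 and ∂z/∂y = −n_y/n_z = −0.126314.
Intercept c from Pit 1: -214 + 310.03 + 192.63 = 288.65.
At (655, 231): z = −205.9 − 29.2 + 288.65 = 53.5 m.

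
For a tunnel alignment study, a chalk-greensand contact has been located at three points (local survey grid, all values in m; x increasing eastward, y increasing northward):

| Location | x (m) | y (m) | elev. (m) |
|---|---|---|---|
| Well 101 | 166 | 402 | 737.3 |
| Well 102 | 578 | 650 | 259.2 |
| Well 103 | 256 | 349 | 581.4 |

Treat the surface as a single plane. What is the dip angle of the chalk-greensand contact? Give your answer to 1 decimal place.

Two edge vectors: Well 101→Well 102 = (412, 248, -478.1), Well 101→Well 103 = (90, -53, -155.9).
Normal n = (Well 101→Well 102) × (Well 101→Well 103) = (-64002.5, 21201.8, -44156).
So ∂z/∂x = −n_x/n_z = −1.44946 and ∂z/∂y = −n_y/n_z = 0.48016.
Gradient magnitude |∇z| = √(a² + b²) = √(2.10094 + 0.23055) = 1.52692.
True dip = arctan(1.52692) = 56.8°, dipping toward ESE (azimuth ≈ 108°).

56.8°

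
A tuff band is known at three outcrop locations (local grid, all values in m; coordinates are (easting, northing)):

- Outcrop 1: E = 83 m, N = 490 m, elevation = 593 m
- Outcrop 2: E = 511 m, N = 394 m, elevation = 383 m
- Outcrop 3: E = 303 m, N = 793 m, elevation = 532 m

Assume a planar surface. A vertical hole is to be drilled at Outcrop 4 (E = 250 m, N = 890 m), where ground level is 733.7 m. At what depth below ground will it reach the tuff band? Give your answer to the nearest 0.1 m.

164.4 m

Let the plane be z = a·E + b·N + c.
Outcrop 2−Outcrop 1: 428a − 96b = −210;  Outcrop 3−Outcrop 1: 220a + 303b = −61.
Solving gives a = −0.46077, b = 0.13323.
Then c = 593 − a·83 − b·490 = 565.96.
At (250, 890): z_contact = −115.19 + 118.58 + 565.96 = 569.34 m.
Depth below ground = 733.7 − 569.34 = 164.4 m.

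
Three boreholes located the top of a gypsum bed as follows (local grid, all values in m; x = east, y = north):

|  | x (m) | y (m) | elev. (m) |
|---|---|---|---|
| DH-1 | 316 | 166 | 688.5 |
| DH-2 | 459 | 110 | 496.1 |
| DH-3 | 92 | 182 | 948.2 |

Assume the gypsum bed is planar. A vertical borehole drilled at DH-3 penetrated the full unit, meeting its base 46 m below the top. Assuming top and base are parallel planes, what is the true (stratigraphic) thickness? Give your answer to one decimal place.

Two edge vectors: DH-1→DH-2 = (143, -56, -192.4), DH-1→DH-3 = (-224, 16, 259.7).
Normal n = (DH-1→DH-2) × (DH-1→DH-3) = (-11464.8, 5960.5, -10256).
So ∂z/∂x = −n_x/n_z = −1.11786 and ∂z/∂y = −n_y/n_z = 0.58117.
|∇z| = √(a²+b²) = 1.25991, so dip δ = arctan(1.25991) = 51.56°.
True thickness = vertical thickness × cos δ = 46 × cos 51.56° = 28.6 m.

28.6 m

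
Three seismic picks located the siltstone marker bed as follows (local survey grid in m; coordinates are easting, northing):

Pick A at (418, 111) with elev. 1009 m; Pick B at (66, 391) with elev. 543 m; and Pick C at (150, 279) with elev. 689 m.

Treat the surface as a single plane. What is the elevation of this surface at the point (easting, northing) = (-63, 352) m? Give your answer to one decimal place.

Two edge vectors: Pick A→Pick B = (-352, 280, -466), Pick A→Pick C = (-268, 168, -320).
Normal n = (Pick A→Pick B) × (Pick A→Pick C) = (-11312, 12248, 15904).
So ∂z/∂easting = −n_x/n_z = 0.71127 and ∂z/∂northing = −n_y/n_z = −0.77012.
Intercept c from Pick A: 1009 − 297.31 + 85.48 = 797.17.
At (-63, 352): z = −44.8 − 271.1 + 797.17 = 481.3 m.

481.3 m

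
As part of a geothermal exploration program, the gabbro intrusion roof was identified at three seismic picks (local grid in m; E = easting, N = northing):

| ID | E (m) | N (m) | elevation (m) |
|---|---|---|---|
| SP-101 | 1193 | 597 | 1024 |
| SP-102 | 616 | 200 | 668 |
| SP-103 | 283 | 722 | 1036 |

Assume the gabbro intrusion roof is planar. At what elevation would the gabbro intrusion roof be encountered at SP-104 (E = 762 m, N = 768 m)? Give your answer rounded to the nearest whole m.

1115 m

Let the plane be z = a·E + b·N + c.
SP-102−SP-101: −577a − 397b = −356;  SP-103−SP-101: −910a + 125b = 12.
Solving gives a = 0.09169, b = 0.76347.
Then c = 1024 − a·1193 − b·597 = 458.83.
At (762, 768): z = 69.9 + 586.3 + 458.83 = 1115.0 m.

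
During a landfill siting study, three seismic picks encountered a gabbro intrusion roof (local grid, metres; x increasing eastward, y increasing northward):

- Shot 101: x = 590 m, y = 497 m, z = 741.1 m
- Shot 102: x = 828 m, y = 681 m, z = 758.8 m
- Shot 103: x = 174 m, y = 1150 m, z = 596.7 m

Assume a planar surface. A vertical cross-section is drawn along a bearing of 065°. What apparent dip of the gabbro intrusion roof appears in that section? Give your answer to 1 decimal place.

Let the plane be z = a·x + b·y + c.
Shot 102−Shot 101: 238a + 184b = 17.7;  Shot 103−Shot 101: −416a + 653b = −144.4.
Solving gives a = 0.16437, b = −0.11642.
Unit vector along 065° is (sin 65°, cos 65°) = (0.9063, 0.4226).
Slope in that direction = a·(0.9063) + b·(0.4226) = 0.09977.
Apparent dip = arctan|0.09977| = 5.7° (true dip is 11.4°, so apparent ≤ true as expected).

5.7°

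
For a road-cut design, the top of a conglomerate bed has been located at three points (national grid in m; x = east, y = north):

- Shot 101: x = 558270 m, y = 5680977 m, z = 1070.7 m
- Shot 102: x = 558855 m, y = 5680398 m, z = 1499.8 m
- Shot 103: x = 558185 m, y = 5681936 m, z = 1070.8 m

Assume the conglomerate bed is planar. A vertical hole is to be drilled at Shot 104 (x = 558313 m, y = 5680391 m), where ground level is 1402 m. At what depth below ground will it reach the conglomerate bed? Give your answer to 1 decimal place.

338.5 m

Two edge vectors: Shot 101→Shot 102 = (585, -579, 429.1), Shot 101→Shot 103 = (-85, 959, 0.1).
Normal n = (Shot 101→Shot 102) × (Shot 101→Shot 103) = (-411564.8, -36532, 511800).
So ∂z/∂x = −n_x/n_z = 0.804151622 and ∂z/∂y = −n_y/n_z = 0.071379445.
Intercept c from Shot 101: 1070.7 − 448933.73 − 405504.99 = −853368.01.
At (558313, 5680391): z_contact = 448968.30 + 405463.16 − 853368.01 = 1063.45 m.
Depth below ground = 1402 − 1063.45 = 338.5 m.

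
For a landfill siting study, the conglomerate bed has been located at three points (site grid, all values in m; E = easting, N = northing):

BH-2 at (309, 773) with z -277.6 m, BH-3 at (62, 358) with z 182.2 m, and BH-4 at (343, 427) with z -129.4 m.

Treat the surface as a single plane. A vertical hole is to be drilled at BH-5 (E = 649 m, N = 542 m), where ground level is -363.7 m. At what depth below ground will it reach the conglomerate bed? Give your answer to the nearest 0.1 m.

125.9 m

Two edge vectors: BH-2→BH-3 = (-247, -415, 459.8), BH-2→BH-4 = (34, -346, 148.2).
Normal n = (BH-2→BH-3) × (BH-2→BH-4) = (97587.8, 52238.6, 99572).
So ∂z/∂E = −n_x/n_z = −0.98007 and ∂z/∂N = −n_y/n_z = −0.52463.
Intercept c from BH-2: -277.6 + 302.84 + 405.54 = 430.78.
At (649, 542): z_contact = −636.07 − 284.35 + 430.78 = -489.63 m.
Depth below ground = -363.7 − (-489.63) = 125.9 m.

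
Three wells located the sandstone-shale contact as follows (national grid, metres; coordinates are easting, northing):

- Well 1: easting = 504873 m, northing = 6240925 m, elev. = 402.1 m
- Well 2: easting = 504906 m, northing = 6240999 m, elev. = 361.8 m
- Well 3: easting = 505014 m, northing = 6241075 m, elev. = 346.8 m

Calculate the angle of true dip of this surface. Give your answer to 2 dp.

Let the plane be z = a·easting + b·northing + c.
Well 2−Well 1: 33a + 74b = −40.3;  Well 3−Well 1: 141a + 150b = −55.3.
Solving gives a = 0.35609, b = −0.70339.
Gradient magnitude |∇z| = √(a² + b²) = √(0.12680 + 0.49476) = 0.78839.
True dip = arctan(0.78839) = 38.25°, dipping toward NNW (azimuth ≈ 333°).

38.25°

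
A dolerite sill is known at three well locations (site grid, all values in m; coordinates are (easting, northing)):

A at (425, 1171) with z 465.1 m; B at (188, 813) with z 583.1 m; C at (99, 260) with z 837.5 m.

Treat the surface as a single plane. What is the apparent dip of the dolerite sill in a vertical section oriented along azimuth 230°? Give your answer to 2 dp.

Two edge vectors: A→B = (-237, -358, 118), A→C = (-326, -911, 372.4).
Normal n = (A→B) × (A→C) = (-25821.2, 49790.8, 99199).
So ∂z/∂E = −n_x/n_z = 0.26030 and ∂z/∂N = −n_y/n_z = −0.50193.
Unit vector along 230° is (sin 230°, cos 230°) = (-0.7660, -0.6428).
Slope in that direction = a·(-0.7660) + b·(-0.6428) = 0.12323.
Apparent dip = arctan|0.12323| = 7.03° (true dip is 29.5°, so apparent ≤ true as expected).

7.03°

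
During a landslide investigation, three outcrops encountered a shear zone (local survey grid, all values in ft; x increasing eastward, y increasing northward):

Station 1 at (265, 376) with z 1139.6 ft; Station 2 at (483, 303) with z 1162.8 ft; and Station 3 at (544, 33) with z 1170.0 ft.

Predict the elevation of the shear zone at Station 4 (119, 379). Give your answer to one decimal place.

1124.2 ft

Let the plane be z = a·x + b·y + c.
Station 2−Station 1: 218a − 73b = 23.2;  Station 3−Station 1: 279a − 343b = 30.4.
Solving gives a = 0.10547, b = −0.00284.
Then c = 1139.6 − a·265 − b·376 = 1112.72.
At (119, 379): z = 12.6 − 1.1 + 1112.72 = 1124.2 ft.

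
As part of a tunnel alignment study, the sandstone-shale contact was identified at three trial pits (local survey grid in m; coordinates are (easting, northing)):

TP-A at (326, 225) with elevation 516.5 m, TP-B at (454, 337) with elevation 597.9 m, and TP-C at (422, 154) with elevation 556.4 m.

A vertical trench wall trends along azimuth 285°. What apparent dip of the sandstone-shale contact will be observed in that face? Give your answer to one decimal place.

24.9°

Let the plane be z = a·E + b·N + c.
TP-B−TP-A: 128a + 112b = 81.4;  TP-C−TP-A: 96a − 71b = 39.9.
Solving gives a = 0.51654, b = 0.13645.
Unit vector along 285° is (sin 285°, cos 285°) = (-0.9659, 0.2588).
Slope in that direction = a·(-0.9659) + b·(0.2588) = −0.46363.
Apparent dip = arctan|0.46363| = 24.9° (true dip is 28.1°, so apparent ≤ true as expected).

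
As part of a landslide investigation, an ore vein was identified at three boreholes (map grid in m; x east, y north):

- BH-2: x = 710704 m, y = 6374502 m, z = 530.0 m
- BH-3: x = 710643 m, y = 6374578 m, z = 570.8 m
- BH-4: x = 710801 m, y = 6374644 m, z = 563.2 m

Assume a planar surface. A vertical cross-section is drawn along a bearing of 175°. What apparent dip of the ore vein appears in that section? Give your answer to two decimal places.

Let the plane be z = a·x + b·y + c.
BH-3−BH-2: −61a + 76b = 40.8;  BH-4−BH-2: 97a + 142b = 33.2.
Solving gives a = −0.20397, b = 0.37313.
Unit vector along 175° is (sin 175°, cos 175°) = (0.0872, -0.9962).
Slope in that direction = a·(0.0872) + b·(-0.9962) = −0.38949.
Apparent dip = arctan|0.38949| = 21.28° (true dip is 23.0°, so apparent ≤ true as expected).

21.28°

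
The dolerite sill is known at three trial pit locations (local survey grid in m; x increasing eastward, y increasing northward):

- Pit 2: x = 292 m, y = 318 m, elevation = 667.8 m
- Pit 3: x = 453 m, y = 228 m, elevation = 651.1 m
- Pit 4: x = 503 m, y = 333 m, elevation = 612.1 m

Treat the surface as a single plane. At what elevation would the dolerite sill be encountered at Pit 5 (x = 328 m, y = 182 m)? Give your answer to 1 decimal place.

693.5 m

Two edge vectors: Pit 2→Pit 3 = (161, -90, -16.7), Pit 2→Pit 4 = (211, 15, -55.7).
Normal n = (Pit 2→Pit 3) × (Pit 2→Pit 4) = (5263.5, 5444, 21405).
So ∂z/∂x = −n_x/n_z = −0.24590 and ∂z/∂y = −n_y/n_z = −0.25433.
Intercept c from Pit 2: 667.8 + 71.80 + 80.88 = 820.48.
At (328, 182): z = −80.7 − 46.3 + 820.48 = 693.5 m.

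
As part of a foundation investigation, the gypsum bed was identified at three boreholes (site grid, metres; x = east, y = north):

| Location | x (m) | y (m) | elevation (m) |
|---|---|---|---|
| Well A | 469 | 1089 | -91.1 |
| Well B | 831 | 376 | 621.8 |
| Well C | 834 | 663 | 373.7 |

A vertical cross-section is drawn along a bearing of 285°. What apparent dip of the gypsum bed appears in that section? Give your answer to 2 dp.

25.49°

Two edge vectors: Well A→Well B = (362, -713, 712.9), Well A→Well C = (365, -426, 464.8).
Normal n = (Well A→Well B) × (Well A→Well C) = (-27707, 91950.9, 106033).
So ∂z/∂x = −n_x/n_z = 0.26131 and ∂z/∂y = −n_y/n_z = −0.86719.
Unit vector along 285° is (sin 285°, cos 285°) = (-0.9659, 0.2588).
Slope in that direction = a·(-0.9659) + b·(0.2588) = −0.47685.
Apparent dip = arctan|0.47685| = 25.49° (true dip is 42.2°, so apparent ≤ true as expected).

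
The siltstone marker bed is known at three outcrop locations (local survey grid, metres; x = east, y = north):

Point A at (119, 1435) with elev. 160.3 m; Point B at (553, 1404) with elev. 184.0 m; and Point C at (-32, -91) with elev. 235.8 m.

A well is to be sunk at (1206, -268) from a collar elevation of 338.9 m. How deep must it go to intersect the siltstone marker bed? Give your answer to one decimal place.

30.7 m

Two edge vectors: Point A→Point B = (434, -31, 23.7), Point A→Point C = (-151, -1526, 75.5).
Normal n = (Point A→Point B) × (Point A→Point C) = (33825.7, -36345.7, -666965).
So ∂z/∂x = −n_x/n_z = 0.050716 and ∂z/∂y = −n_y/n_z = −0.054494.
Intercept c from Point A: 160.3 − 6.04 + 78.20 = 232.46.
At (1206, -268): z_contact = 61.16 + 14.60 + 232.46 = 308.23 m.
Depth below ground = 338.9 − 308.23 = 30.7 m.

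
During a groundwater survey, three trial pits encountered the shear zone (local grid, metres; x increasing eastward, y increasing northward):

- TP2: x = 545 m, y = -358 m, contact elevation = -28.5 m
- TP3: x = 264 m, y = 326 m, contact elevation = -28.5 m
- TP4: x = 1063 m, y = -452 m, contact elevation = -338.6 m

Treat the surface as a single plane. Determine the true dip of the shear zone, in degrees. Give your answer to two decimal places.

Two edge vectors: TP2→TP3 = (-281, 684, 0), TP2→TP4 = (518, -94, -310.1).
Normal n = (TP2→TP3) × (TP2→TP4) = (-212108.4, -87138.1, -327898).
So ∂z/∂x = −n_x/n_z = −0.64687 and ∂z/∂y = −n_y/n_z = −0.26575.
Gradient magnitude |∇z| = √(a² + b²) = √(0.41844 + 0.07062) = 0.69933.
True dip = arctan(0.69933) = 34.97°, dipping toward ENE (azimuth ≈ 068°).

34.97°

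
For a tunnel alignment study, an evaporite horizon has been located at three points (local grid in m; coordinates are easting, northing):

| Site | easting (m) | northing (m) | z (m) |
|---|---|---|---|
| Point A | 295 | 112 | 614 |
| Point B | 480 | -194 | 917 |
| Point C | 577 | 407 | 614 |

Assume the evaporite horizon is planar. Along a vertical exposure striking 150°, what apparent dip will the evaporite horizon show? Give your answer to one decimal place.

Let the plane be z = a·easting + b·northing + c.
Point B−Point A: 185a − 306b = 303;  Point C−Point A: 282a + 295b = 0.
Solving gives a = 0.63453, b = −0.60657.
Unit vector along 150° is (sin 150°, cos 150°) = (0.5000, -0.8660).
Slope in that direction = a·(0.5000) + b·(-0.8660) = 0.84257.
Apparent dip = arctan|0.84257| = 40.1° (true dip is 41.3°, so apparent ≤ true as expected).

40.1°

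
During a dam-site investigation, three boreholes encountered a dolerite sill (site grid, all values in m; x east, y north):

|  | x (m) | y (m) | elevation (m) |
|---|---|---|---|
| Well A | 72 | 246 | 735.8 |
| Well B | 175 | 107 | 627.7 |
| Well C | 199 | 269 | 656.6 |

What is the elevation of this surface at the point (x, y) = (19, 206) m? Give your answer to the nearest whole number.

760 m

Let the plane be z = a·x + b·y + c.
Well B−Well A: 103a − 139b = −108.1;  Well C−Well A: 127a + 23b = −79.2.
Solving gives a = −0.67401, b = 0.27825.
Then c = 735.8 − a·72 − b·246 = 715.88.
At (19, 206): z = −12.8 + 57.3 + 715.88 = 760.4 m.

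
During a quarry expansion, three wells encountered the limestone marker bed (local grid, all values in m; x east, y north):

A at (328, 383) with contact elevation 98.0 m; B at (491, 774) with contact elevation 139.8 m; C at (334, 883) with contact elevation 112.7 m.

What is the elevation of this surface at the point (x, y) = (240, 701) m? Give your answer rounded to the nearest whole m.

90 m

Two edge vectors: A→B = (163, 391, 41.8), A→C = (6, 500, 14.7).
Normal n = (A→B) × (A→C) = (-15152.3, -2145.3, 79154).
So ∂z/∂x = −n_x/n_z = 0.19143 and ∂z/∂y = −n_y/n_z = 0.02710.
Intercept c from A: 98 − 62.79 − 10.38 = 24.83.
At (240, 701): z = 45.9 + 19.0 + 24.83 = 89.8 m.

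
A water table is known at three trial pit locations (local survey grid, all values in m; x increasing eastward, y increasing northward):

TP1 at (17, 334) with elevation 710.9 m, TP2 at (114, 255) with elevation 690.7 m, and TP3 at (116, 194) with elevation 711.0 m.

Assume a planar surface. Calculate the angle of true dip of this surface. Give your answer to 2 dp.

Two edge vectors: TP1→TP2 = (97, -79, -20.2), TP1→TP3 = (99, -140, 0.1).
Normal n = (TP1→TP2) × (TP1→TP3) = (-2835.9, -2009.5, -5759).
So ∂z/∂x = −n_x/n_z = −0.49243 and ∂z/∂y = −n_y/n_z = −0.34893.
Gradient magnitude |∇z| = √(a² + b²) = √(0.24249 + 0.12175) = 0.60352.
True dip = arctan(0.60352) = 31.11°, dipping toward NE (azimuth ≈ 055°).

31.11°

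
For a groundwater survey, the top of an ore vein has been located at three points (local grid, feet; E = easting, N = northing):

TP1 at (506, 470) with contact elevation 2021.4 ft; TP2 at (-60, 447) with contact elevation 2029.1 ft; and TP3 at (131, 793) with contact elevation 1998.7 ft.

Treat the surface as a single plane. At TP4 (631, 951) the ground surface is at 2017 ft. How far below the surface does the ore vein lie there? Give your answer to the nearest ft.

36 ft

Let the plane be z = a·E + b·N + c.
TP2−TP1: −566a − 23b = 7.7;  TP3−TP1: −375a + 323b = −22.7.
Solving gives a = −0.01026, b = −0.08220.
Then c = 2021.4 − a·506 − b·470 = 2065.23.
At (631, 951): z_contact = −6.5 − 78.2 + 2065.23 = 1980.6 ft.
Depth below ground = 2017 − 1980.6 = 36 ft.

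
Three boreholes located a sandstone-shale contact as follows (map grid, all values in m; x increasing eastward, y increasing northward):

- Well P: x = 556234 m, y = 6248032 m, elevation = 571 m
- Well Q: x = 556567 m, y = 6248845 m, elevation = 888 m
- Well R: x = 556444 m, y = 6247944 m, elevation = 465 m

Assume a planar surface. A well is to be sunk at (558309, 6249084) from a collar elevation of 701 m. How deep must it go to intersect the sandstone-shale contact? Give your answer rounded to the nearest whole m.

Let the plane be z = a·x + b·y + c.
Well Q−Well P: 333a + 813b = 317;  Well R−Well P: 210a − 88b = −106.
Solving gives a = −0.29136047, b = 0.50925343.
Then c = 571 − a·556234 − b·6248032 = −3019196.11.
At (558309, 6249084): z_contact = −162669.2 + 3182367.4 − 3019196.11 = 502.2 m.
Depth below ground = 701 − 502.2 = 199 m.

199 m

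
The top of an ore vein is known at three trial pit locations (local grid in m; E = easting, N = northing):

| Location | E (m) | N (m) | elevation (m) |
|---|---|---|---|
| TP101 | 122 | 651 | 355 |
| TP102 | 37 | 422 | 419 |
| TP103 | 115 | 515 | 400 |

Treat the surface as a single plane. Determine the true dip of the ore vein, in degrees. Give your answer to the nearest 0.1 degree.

20.6°

Two edge vectors: TP101→TP102 = (-85, -229, 64), TP101→TP103 = (-7, -136, 45).
Normal n = (TP101→TP102) × (TP101→TP103) = (-1601, 3377, 9957).
So ∂z/∂E = −n_x/n_z = 0.16079 and ∂z/∂N = −n_y/n_z = −0.33916.
Gradient magnitude |∇z| = √(a² + b²) = √(0.02585 + 0.11503) = 0.37534.
True dip = arctan(0.37534) = 20.6°, dipping toward NNW (azimuth ≈ 335°).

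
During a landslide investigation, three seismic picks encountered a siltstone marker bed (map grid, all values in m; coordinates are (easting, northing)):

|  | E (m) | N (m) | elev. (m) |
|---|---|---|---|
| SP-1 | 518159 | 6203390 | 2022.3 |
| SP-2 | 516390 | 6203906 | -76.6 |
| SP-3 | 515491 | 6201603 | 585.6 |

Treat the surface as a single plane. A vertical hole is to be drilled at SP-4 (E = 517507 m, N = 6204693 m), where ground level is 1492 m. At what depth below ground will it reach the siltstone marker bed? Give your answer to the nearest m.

Two edge vectors: SP-1→SP-2 = (-1769, 516, -2098.9), SP-1→SP-3 = (-2668, -1787, -1436.7).
Normal n = (SP-1→SP-2) × (SP-1→SP-3) = (-4492071.5, 3058342.9, 4537891).
So ∂z/∂E = −n_x/n_z = 0.98990291 and ∂z/∂N = −n_y/n_z = −0.67395689.
Intercept c from SP-1: 2022.3 − 512927.10 + 4180817.42 = 3669912.62.
At (517507, 6204693): z_contact = 512281.7 − 4181695.6 + 3669912.62 = 498.7 m.
Depth below ground = 1492 − 498.7 = 993 m.

993 m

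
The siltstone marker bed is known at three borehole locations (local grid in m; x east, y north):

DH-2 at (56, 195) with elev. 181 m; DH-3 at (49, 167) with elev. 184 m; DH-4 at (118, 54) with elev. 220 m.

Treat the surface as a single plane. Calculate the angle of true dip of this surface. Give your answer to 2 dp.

Let the plane be z = a·x + b·y + c.
DH-3−DH-2: −7a − 28b = 3;  DH-4−DH-2: 62a − 141b = 39.
Solving gives a = 0.24568, b = −0.16856.
Gradient magnitude |∇z| = √(a² + b²) = √(0.06036 + 0.02841) = 0.29795.
True dip = arctan(0.29795) = 16.59°, dipping toward NW (azimuth ≈ 304°).

16.59°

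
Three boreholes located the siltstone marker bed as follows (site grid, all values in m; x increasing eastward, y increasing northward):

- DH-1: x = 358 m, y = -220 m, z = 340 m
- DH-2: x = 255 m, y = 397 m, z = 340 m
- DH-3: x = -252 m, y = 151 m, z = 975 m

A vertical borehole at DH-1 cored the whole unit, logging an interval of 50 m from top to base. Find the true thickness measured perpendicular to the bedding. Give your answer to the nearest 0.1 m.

Two edge vectors: DH-1→DH-2 = (-103, 617, 0), DH-1→DH-3 = (-610, 371, 635).
Normal n = (DH-1→DH-2) × (DH-1→DH-3) = (391795, 65405, 338157).
So ∂z/∂x = −n_x/n_z = −1.15862 and ∂z/∂y = −n_y/n_z = −0.19342.
|∇z| = √(a²+b²) = 1.17465, so dip δ = arctan(1.17465) = 49.59°.
True thickness = vertical thickness × cos δ = 50 × cos 49.59° = 32.4 m.

32.4 m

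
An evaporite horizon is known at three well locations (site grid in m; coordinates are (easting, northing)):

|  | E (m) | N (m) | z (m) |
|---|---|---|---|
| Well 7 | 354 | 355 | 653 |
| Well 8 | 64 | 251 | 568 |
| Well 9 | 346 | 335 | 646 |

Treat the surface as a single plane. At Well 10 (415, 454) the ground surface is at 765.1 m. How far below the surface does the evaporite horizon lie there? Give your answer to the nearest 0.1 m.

73.3 m

Two edge vectors: Well 7→Well 8 = (-290, -104, -85), Well 7→Well 9 = (-8, -20, -7).
Normal n = (Well 7→Well 8) × (Well 7→Well 9) = (-972, -1350, 4968).
So ∂z/∂E = −n_x/n_z = 0.19565 and ∂z/∂N = −n_y/n_z = 0.27174.
Intercept c from Well 7: 653 − 69.26 − 96.47 = 487.27.
At (415, 454): z_contact = 81.20 + 123.37 + 487.27 = 691.84 m.
Depth below ground = 765.1 − 691.84 = 73.3 m.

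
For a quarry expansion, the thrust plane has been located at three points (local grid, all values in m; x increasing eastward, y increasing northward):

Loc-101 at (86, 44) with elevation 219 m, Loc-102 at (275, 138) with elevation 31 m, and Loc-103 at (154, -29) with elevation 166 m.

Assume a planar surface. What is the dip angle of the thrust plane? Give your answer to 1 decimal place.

Two edge vectors: Loc-101→Loc-102 = (189, 94, -188), Loc-101→Loc-103 = (68, -73, -53).
Normal n = (Loc-101→Loc-102) × (Loc-101→Loc-103) = (-18706, -2767, -20189).
So ∂z/∂x = −n_x/n_z = −0.92654 and ∂z/∂y = −n_y/n_z = −0.13705.
Gradient magnitude |∇z| = √(a² + b²) = √(0.85848 + 0.01878) = 0.93663.
True dip = arctan(0.93663) = 43.1°, dipping toward E (azimuth ≈ 082°).

43.1°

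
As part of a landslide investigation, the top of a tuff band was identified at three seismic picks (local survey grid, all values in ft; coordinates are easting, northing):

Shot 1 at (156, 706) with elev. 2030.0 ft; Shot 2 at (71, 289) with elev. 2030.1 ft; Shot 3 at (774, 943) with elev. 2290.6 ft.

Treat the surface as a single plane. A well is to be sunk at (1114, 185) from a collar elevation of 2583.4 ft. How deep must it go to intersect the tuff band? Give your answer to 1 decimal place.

66.4 ft

Two edge vectors: Shot 1→Shot 2 = (-85, -417, 0.1), Shot 1→Shot 3 = (618, 237, 260.6).
Normal n = (Shot 1→Shot 2) × (Shot 1→Shot 3) = (-108693.9, 22212.8, 237561).
So ∂z/∂easting = −n_x/n_z = 0.457541 and ∂z/∂northing = −n_y/n_z = −0.093504.
Intercept c from Shot 1: 2030 − 71.38 + 66.01 = 2024.64.
At (1114, 185): z_contact = 509.70 − 17.30 + 2024.64 = 2517.04 ft.
Depth below ground = 2583.4 − 2517.04 = 66.4 ft.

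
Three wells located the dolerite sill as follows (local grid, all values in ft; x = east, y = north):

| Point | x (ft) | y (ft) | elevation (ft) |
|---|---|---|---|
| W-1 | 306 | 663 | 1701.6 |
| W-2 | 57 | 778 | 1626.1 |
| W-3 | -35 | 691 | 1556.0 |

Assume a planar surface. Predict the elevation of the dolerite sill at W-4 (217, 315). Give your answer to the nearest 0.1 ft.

Let the plane be z = a·x + b·y + c.
W-2−W-1: −249a + 115b = −75.5;  W-3−W-1: −341a + 28b = −145.6.
Solving gives a = 0.45374, b = 0.32593.
Then c = 1701.6 − a·306 − b·663 = 1346.66.
At (217, 315): z = 98.5 + 102.7 + 1346.66 = 1547.8 ft.

1547.8 ft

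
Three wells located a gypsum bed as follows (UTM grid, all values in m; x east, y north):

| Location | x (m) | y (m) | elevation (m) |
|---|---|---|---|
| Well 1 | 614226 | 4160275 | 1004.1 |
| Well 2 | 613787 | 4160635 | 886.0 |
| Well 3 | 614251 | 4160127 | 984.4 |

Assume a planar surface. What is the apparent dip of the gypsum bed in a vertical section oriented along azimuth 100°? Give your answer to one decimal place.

Let the plane be z = a·x + b·y + c.
Well 2−Well 1: −439a + 360b = −118.1;  Well 3−Well 1: 25a − 148b = −19.7.
Solving gives a = 0.43898, b = 0.20726.
Unit vector along 100° is (sin 100°, cos 100°) = (0.9848, -0.1736).
Slope in that direction = a·(0.9848) + b·(-0.1736) = 0.39632.
Apparent dip = arctan|0.39632| = 21.6° (true dip is 25.9°, so apparent ≤ true as expected).

21.6°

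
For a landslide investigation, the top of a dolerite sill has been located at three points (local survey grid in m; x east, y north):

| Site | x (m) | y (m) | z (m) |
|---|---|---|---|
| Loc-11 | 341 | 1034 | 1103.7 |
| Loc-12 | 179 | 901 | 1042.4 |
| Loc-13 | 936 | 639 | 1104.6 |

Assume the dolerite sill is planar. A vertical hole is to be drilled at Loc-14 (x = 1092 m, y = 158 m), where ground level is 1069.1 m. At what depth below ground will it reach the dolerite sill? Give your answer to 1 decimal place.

Let the plane be z = a·x + b·y + c.
Loc-12−Loc-11: −162a − 133b = −61.3;  Loc-13−Loc-11: 595a − 395b = 0.9.
Solving gives a = 0.170014, b = 0.253818.
Then c = 1103.7 − a·341 − b·1034 = 783.28.
At (1092, 158): z_contact = 185.65 + 40.10 + 783.28 = 1009.04 m.
Depth below ground = 1069.1 − 1009.04 = 60.1 m.

60.1 m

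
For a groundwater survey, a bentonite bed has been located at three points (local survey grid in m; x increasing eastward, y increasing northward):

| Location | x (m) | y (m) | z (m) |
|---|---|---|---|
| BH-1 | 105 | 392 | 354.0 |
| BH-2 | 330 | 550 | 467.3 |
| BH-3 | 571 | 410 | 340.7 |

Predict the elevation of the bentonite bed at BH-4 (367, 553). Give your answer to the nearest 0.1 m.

467.5 m

Two edge vectors: BH-1→BH-2 = (225, 158, 113.3), BH-1→BH-3 = (466, 18, -13.3).
Normal n = (BH-1→BH-2) × (BH-1→BH-3) = (-4140.8, 55790.3, -69578).
So ∂z/∂x = −n_x/n_z = −0.05951 and ∂z/∂y = −n_y/n_z = 0.80184.
Intercept c from BH-1: 354 + 6.25 − 314.32 = 45.93.
At (367, 553): z = −21.8 + 443.4 + 45.93 = 467.5 m.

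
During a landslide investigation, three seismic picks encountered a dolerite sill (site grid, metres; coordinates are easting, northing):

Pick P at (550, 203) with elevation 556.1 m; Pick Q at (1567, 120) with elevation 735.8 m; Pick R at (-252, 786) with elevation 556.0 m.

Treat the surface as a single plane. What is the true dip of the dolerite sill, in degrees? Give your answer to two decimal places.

Two edge vectors: Pick P→Pick Q = (1017, -83, 179.7), Pick P→Pick R = (-802, 583, -0.1).
Normal n = (Pick P→Pick Q) × (Pick P→Pick R) = (-104756.8, -144017.7, 526345).
So ∂z/∂easting = −n_x/n_z = 0.19903 and ∂z/∂northing = −n_y/n_z = 0.27362.
Gradient magnitude |∇z| = √(a² + b²) = √(0.03961 + 0.07487) = 0.33835.
True dip = arctan(0.33835) = 18.69°, dipping toward SW (azimuth ≈ 216°).

18.69°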